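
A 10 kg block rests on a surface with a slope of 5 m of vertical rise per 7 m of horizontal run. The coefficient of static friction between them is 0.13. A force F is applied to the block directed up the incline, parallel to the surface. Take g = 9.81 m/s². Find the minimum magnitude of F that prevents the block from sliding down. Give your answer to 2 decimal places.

The normal force is N = mg cos 35.54° = 79.827 N. With F at its minimum the block is on the verge of sliding down, so static friction is at its maximum μ_s N = 0.13 × 79.827 = 10.378 N and acts up the slope.
Equilibrium along the incline: F + μ_s N = mg sin 35.54°, so F = 57.019 − 10.378 = 46.641 N.

46.64 N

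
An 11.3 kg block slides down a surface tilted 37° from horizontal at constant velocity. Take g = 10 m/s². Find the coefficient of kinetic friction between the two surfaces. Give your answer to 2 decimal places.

At constant velocity the net force along the incline is zero: mg sin 37° = μ mg cos 37°.
So μ = tan 37° = 0.6018 / 0.7986 = 0.7536.

0.75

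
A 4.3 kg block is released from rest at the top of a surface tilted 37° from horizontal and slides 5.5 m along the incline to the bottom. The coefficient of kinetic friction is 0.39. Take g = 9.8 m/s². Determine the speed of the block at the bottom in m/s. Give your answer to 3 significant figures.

5.59 m/s

The weight component along the incline is mg sin 37° = 25.360 N and the normal force is N = mg cos 37° = 33.655 N.
Friction up the slope is f = μN = 0.39 × 33.655 = 13.125 N, so the net downslope force is 25.360 − 13.125 = 12.235 N and a = 12.235 / 4.3 = 2.8453 m/s².
Starting from rest over a distance of 5.5 m, v² = 2aL = 2 × 2.8453 × 5.5 = 31.2983, so v = 5.5945 m/s.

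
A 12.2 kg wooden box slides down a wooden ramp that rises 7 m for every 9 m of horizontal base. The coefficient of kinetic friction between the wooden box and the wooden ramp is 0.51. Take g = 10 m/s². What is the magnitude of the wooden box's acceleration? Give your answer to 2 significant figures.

Resolving the weight along the incline: the component pulling the wooden box down the slope is mg sin 37.87° = 12.2 × 10 × 0.6139 = 74.896 N, and the normal force is N = mg cos 37.87° = 12.2 × 10 × 0.7894 = 96.307 N.
Kinetic friction acts up the slope with magnitude f = μN = 0.51 × 96.307 = 49.117 N.
Net force along the incline is 74.896 − 49.117 = 25.779 N, so a = 25.779 / 12.2 = 2.1130 m/s².

2.1 m/s²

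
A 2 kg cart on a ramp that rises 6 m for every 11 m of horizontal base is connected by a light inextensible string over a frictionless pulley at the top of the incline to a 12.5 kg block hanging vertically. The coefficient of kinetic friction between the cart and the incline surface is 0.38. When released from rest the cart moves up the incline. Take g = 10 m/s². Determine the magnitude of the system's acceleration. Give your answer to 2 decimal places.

For the cart on the incline: the weight component along the slope is m₁g sin 28.61° = 2 × 10 × 0.4789 = 9.578 N and the normal force is N = m₁g cos 28.61° = 17.558 N.
Kinetic friction opposes the cart's motion up the incline: f = μN = 0.38 × 17.558 = 6.672 N acting down the slope.
Newton's second law for the cart (up-slope positive): T − 9.578 − 6.672 = 2 a. For the hanging block (downward positive): 12.5 × 10 − T = 12.5 a.
Adding the two equations eliminates T: 108.750 = 14.5 a, so a = 7.5000 m/s².

7.50 m/s²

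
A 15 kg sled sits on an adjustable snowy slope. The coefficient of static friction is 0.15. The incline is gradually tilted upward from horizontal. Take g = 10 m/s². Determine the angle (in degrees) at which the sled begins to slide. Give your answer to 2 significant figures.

At the threshold of sliding, static friction is at its maximum μ_s N and exactly balances the weight component along the incline: mg sin θ = μ_s mg cos θ.
Hence tan θ = μ_s = 0.15, so θ = arctan(0.15) = 8.5308°.

8.5°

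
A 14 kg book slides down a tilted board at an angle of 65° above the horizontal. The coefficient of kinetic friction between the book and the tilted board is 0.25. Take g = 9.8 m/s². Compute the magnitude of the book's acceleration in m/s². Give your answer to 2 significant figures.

7.8 m/s²

Resolving the weight along the incline: the component pulling the book down the slope is mg sin 65° = 14 × 9.8 × 0.9063 = 124.344 N, and the normal force is N = mg cos 65° = 14 × 9.8 × 0.4226 = 57.981 N.
Kinetic friction acts up the slope with magnitude f = μN = 0.25 × 57.981 = 14.495 N.
Net force along the incline is 124.344 − 14.495 = 109.849 N, so a = 109.849 / 14 = 7.8464 m/s².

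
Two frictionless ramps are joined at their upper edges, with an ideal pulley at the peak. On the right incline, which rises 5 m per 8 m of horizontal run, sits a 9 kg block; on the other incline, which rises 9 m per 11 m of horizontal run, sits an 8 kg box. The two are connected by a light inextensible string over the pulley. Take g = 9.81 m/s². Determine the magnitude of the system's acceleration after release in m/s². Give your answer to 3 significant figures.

0.171 m/s²

Resolve each weight along its own incline: the 9 kg mass has component 9 × 9.81 × sin 32.01° = 46.794 N down its slope, and the 8 kg mass has 8 × 9.81 × sin 39.29° = 49.697 N down its slope.
The 8 kg side's 49.697 N exceeds the other side's 46.794 N, so that mass slides down and the 9 kg mass slides up. Taking that direction as positive, Newton's second law for the whole system gives 49.697 − 46.794 = (9 + 8) a, so a = 2.903 / 17 = 0.1708 m/s².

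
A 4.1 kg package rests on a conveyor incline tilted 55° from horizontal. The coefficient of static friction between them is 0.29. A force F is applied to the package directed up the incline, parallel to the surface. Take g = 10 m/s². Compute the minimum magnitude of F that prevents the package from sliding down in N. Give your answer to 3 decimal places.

26.765 N

The normal force is N = mg cos 55° = 23.517 N. With F at its minimum the package is on the verge of sliding down, so static friction is at its maximum μ_s N = 0.29 × 23.517 = 6.820 N and acts up the slope.
Equilibrium along the incline: F + μ_s N = mg sin 55°, so F = 33.585 − 6.820 = 26.765 N.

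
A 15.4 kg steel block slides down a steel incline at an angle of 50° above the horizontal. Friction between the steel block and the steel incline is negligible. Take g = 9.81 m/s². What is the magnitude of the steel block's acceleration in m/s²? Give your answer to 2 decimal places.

7.51 m/s²

Resolving the weight along the incline: the component pulling the steel block down the slope is mg sin 50° = 15.4 × 9.81 × 0.7660 = 115.723 N, and the normal force is N = mg cos 50° = 15.4 × 9.81 × 0.6428 = 97.110 N.
With no friction the net force along the incline is 115.723 N, so a = g sin 50° = 115.723 / 15.4 = 7.5145 m/s².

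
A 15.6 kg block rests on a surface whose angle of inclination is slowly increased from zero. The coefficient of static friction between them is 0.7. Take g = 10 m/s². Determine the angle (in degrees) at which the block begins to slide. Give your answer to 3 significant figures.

35.0°

At the threshold of sliding, static friction is at its maximum μ_s N and exactly balances the weight component along the incline: mg sin θ = μ_s mg cos θ.
Hence tan θ = μ_s = 0.7, so θ = arctan(0.7) = 34.9920°.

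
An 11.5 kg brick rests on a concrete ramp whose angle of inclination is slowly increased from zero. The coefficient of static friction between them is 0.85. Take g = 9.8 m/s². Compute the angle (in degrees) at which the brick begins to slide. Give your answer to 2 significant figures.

40°

At the threshold of sliding, static friction is at its maximum μ_s N and exactly balances the weight component along the incline: mg sin θ = μ_s mg cos θ.
Hence tan θ = μ_s = 0.85, so θ = arctan(0.85) = 40.3645°.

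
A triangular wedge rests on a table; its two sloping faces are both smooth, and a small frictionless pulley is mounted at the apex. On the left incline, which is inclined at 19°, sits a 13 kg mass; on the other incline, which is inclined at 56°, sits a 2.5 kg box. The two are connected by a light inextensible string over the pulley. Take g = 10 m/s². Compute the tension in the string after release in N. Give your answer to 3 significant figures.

Resolve each weight along its own incline: the 13 kg mass has component 13 × 10 × sin 19° = 42.324 N down its slope, and the 2.5 kg mass has 2.5 × 10 × sin 56° = 20.726 N down its slope.
The 13 kg side's 42.324 N exceeds the other side's 20.726 N, so that mass slides down and the 2.5 kg mass slides up. Taking that direction as positive, Newton's second law for the whole system gives 42.324 − 20.726 = (13 + 2.5) a, so a = 21.598 / 15.5 = 1.3934 m/s².
For the 2.5 kg mass (up-slope positive): T − 20.726 = 2.5 × 1.3934, so T = 24.209 N.

24.2 N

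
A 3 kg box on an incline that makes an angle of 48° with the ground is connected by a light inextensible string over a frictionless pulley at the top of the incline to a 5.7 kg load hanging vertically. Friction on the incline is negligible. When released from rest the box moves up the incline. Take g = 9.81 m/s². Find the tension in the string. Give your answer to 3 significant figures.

For the box on the incline: the weight component along the slope is m₁g sin 48° = 3 × 9.81 × 0.7431 = 21.869 N and the normal force is N = m₁g cos 48° = 19.693 N.
Newton's second law for the box (up-slope positive): T − 21.869 = 3 a. For the hanging load (downward positive): 5.7 × 9.81 − T = 5.7 a.
Adding the two equations eliminates T: 34.048 = 8.7 a, so a = 3.9136 m/s².
Then from the hanging load's equation, T = 5.7 × (9.81 − 3.9136) = 33.609 N.

33.6 N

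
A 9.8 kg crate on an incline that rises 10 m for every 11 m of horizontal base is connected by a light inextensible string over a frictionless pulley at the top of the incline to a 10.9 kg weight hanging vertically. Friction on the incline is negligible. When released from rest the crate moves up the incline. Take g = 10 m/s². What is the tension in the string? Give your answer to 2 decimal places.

For the crate on the incline: the weight component along the slope is m₁g sin 42.27° = 9.8 × 10 × 0.6727 = 65.925 N and the normal force is N = m₁g cos 42.27° = 72.514 N.
Newton's second law for the crate (up-slope positive): T − 65.925 = 9.8 a. For the hanging weight (downward positive): 10.9 × 10 − T = 10.9 a.
Adding the two equations eliminates T: 43.075 = 20.7 a, so a = 2.0809 m/s².
Then from the hanging weight's equation, T = 10.9 × (10 − 2.0809) = 86.318 N.

86.32 N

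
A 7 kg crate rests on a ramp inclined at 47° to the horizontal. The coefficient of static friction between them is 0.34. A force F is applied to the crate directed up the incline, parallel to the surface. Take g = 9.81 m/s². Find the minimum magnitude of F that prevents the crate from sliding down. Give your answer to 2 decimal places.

34.30 N

The normal force is N = mg cos 47° = 46.833 N. With F at its minimum the crate is on the verge of sliding down, so static friction is at its maximum μ_s N = 0.34 × 46.833 = 15.923 N and acts up the slope.
Equilibrium along the incline: F + μ_s N = mg sin 47°, so F = 50.222 − 15.923 = 34.299 N.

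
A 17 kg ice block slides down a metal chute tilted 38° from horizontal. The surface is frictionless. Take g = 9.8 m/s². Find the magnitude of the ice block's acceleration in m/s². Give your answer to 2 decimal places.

Resolving the weight along the incline: the component pulling the ice block down the slope is mg sin 38° = 17 × 9.8 × 0.6157 = 102.576 N, and the normal force is N = mg cos 38° = 17 × 9.8 × 0.7880 = 131.281 N.
With no friction the net force along the incline is 102.576 N, so a = g sin 38° = 102.576 / 17 = 6.0339 m/s².

6.03 m/s²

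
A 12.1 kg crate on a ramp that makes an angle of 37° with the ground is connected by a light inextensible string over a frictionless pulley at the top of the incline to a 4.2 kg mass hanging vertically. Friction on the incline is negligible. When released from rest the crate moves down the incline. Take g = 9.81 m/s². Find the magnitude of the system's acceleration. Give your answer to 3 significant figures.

1.85 m/s²

For the crate on the incline: the weight component along the slope is m₁g sin 37° = 12.1 × 9.81 × 0.6018 = 71.434 N and the normal force is N = m₁g cos 37° = 94.799 N.
Newton's second law for the crate (down-slope positive): 71.434 − T = 12.1 a. For the hanging mass (upward positive): T − 4.2 × 9.81 = 4.2 a.
Adding the two equations eliminates T: 30.232 = 16.3 a, so a = 1.8547 m/s².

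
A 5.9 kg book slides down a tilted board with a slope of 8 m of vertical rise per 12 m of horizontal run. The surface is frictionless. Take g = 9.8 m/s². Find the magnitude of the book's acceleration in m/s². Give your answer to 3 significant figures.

5.44 m/s²

Resolving the weight along the incline: the component pulling the book down the slope is mg sin 33.69° = 5.9 × 9.8 × 0.5547 = 32.073 N, and the normal force is N = mg cos 33.69° = 5.9 × 9.8 × 0.8321 = 48.112 N.
With no friction the net force along the incline is 32.073 N, so a = g sin 33.69° = 32.073 / 5.9 = 5.4361 m/s².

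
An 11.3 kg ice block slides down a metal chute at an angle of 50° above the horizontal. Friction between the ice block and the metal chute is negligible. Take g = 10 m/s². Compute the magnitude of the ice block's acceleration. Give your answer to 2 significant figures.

Resolving the weight along the incline: the component pulling the ice block down the slope is mg sin 50° = 11.3 × 10 × 0.7660 = 86.558 N, and the normal force is N = mg cos 50° = 11.3 × 10 × 0.6428 = 72.636 N.
With no friction the net force along the incline is 86.558 N, so a = g sin 50° = 86.558 / 11.3 = 7.6600 m/s².

7.7 m/s²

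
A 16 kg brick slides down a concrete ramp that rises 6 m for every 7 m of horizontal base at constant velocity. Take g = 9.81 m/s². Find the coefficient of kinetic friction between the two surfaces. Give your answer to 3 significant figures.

0.857

At constant velocity the net force along the incline is zero: mg sin 40.60° = μ mg cos 40.60°.
So μ = tan 40.60° = 0.6508 / 0.7593 = 0.8571.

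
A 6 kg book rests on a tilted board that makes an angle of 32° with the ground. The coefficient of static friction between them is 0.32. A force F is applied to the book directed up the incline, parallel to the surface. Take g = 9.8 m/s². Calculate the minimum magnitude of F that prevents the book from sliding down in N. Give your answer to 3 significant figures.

15.2 N

The normal force is N = mg cos 32° = 49.865 N. With F at its minimum the book is on the verge of sliding down, so static friction is at its maximum μ_s N = 0.32 × 49.865 = 15.957 N and acts up the slope.
Equilibrium along the incline: F + μ_s N = mg sin 32°, so F = 31.159 − 15.957 = 15.202 N.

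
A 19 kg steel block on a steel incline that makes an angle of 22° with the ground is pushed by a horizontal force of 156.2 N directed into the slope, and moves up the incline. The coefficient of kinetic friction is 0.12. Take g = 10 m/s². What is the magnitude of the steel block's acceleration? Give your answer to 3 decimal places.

2.394 m/s²

The horizontal push has components F cos 22° = 156.2 × 0.9272 = 144.829 N up the incline and F sin 22° = 156.2 × 0.3746 = 58.513 N pressing into the surface.
The normal force is therefore N = mg cos 22° + F sin 22° = 176.168 + 58.513 = 234.681 N, and kinetic friction down the slope is μN = 0.12 × 234.681 = 28.162 N.
Along the incline: F cos 22° − mg sin 22° − μN = ma, so 144.829 − 71.174 − 28.162 = 19 a, giving a = 2.3944 m/s².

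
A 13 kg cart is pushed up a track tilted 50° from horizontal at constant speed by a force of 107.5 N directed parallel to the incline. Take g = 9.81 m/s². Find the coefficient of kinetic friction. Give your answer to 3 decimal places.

0.120

At constant speed ΣF = 0 along the incline. The applied 107.5 N acts up the slope; the weight component mg sin 50° = 97.694 N and kinetic friction μN both act down the slope.
So 107.5 = 97.694 + μ × 81.975, giving μ = (107.5 − 97.694) / 81.975 = 0.1196.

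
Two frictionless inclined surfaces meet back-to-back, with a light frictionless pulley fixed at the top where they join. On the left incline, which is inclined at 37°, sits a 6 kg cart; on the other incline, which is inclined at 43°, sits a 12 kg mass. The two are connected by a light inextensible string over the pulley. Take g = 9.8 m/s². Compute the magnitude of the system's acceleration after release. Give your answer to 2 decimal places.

2.49 m/s²

Resolve each weight along its own incline: the 6 kg mass has component 6 × 9.8 × sin 37° = 35.387 N down its slope, and the 12 kg mass has 12 × 9.8 × sin 43° = 80.203 N down its slope.
The 12 kg side's 80.203 N exceeds the other side's 35.387 N, so that mass slides down and the 6 kg mass slides up. Taking that direction as positive, Newton's second law for the whole system gives 80.203 − 35.387 = (6 + 12) a, so a = 44.816 / 18 = 2.4898 m/s².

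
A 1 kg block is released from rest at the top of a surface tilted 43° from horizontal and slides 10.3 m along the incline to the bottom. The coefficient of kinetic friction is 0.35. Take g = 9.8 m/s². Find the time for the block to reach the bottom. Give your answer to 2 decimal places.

The weight component along the incline is mg sin 43° = 6.684 N and the normal force is N = mg cos 43° = 7.167 N.
Friction up the slope is f = μN = 0.35 × 7.167 = 2.508 N, so the net downslope force is 6.684 − 2.508 = 4.176 N and a = 4.176 / 1 = 4.1760 m/s².
Starting from rest, L = ½at², so t = √(2L/a) = √(2 × 10.3 / 4.1760) = 2.2210 s.

2.22 s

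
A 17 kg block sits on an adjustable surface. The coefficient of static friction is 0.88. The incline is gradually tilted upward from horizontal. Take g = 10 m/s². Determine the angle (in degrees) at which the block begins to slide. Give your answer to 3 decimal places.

41.348°

At the threshold of sliding, static friction is at its maximum μ_s N and exactly balances the weight component along the incline: mg sin θ = μ_s mg cos θ.
Hence tan θ = μ_s = 0.88, so θ = arctan(0.88) = 41.3478°.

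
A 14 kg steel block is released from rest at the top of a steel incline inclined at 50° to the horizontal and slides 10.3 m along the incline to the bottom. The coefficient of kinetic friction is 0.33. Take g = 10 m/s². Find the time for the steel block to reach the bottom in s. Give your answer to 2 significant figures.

1.9 s

The weight component along the incline is mg sin 50° = 107.246 N and the normal force is N = mg cos 50° = 89.990 N.
Friction up the slope is f = μN = 0.33 × 89.990 = 29.697 N, so the net downslope force is 107.246 − 29.697 = 77.549 N and a = 77.549 / 14 = 5.5392 m/s².
Starting from rest, L = ½at², so t = √(2L/a) = √(2 × 10.3 / 5.5392) = 1.9285 s.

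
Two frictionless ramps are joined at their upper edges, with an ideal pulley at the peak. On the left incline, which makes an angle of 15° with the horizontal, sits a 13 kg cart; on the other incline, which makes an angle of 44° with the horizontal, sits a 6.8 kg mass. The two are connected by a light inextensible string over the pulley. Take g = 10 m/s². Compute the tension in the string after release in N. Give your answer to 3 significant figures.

42.6 N

Resolve each weight along its own incline: the 13 kg mass has component 13 × 10 × sin 15° = 33.646 N down its slope, and the 6.8 kg mass has 6.8 × 10 × sin 44° = 47.237 N down its slope.
The 6.8 kg side's 47.237 N exceeds the other side's 33.646 N, so that mass slides down and the 13 kg mass slides up. Taking that direction as positive, Newton's second law for the whole system gives 47.237 − 33.646 = (13 + 6.8) a, so a = 13.591 / 19.8 = 0.6864 m/s².
For the 13 kg mass (up-slope positive): T − 33.646 = 13 × 0.6864, so T = 42.569 N.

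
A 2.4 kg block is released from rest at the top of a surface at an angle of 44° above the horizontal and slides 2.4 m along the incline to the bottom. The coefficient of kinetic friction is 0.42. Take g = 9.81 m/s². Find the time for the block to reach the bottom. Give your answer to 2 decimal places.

1.12 s

The weight component along the incline is mg sin 44° = 16.355 N and the normal force is N = mg cos 44° = 16.936 N.
Friction up the slope is f = μN = 0.42 × 16.936 = 7.113 N, so the net downslope force is 16.355 − 7.113 = 9.242 N and a = 9.242 / 2.4 = 3.8508 m/s².
Starting from rest, L = ½at², so t = √(2L/a) = √(2 × 2.4 / 3.8508) = 1.1165 s.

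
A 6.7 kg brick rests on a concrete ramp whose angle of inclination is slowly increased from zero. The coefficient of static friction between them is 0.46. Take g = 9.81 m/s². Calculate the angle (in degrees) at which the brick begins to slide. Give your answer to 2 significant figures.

At the threshold of sliding, static friction is at its maximum μ_s N and exactly balances the weight component along the incline: mg sin θ = μ_s mg cos θ.
Hence tan θ = μ_s = 0.46, so θ = arctan(0.46) = 24.7024°.

25°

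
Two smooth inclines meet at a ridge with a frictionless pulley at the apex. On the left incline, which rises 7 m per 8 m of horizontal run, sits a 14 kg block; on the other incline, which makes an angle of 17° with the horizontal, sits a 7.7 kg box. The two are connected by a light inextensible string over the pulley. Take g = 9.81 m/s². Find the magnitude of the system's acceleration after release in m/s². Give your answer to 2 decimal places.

Resolve each weight along its own incline: the 14 kg mass has component 14 × 9.81 × sin 41.19° = 90.439 N down its slope, and the 7.7 kg mass has 7.7 × 9.81 × sin 17° = 22.085 N down its slope.
The 14 kg side's 90.439 N exceeds the other side's 22.085 N, so that mass slides down and the 7.7 kg mass slides up. Taking that direction as positive, Newton's second law for the whole system gives 90.439 − 22.085 = (14 + 7.7) a, so a = 68.354 / 21.7 = 3.1500 m/s².

3.15 m/s²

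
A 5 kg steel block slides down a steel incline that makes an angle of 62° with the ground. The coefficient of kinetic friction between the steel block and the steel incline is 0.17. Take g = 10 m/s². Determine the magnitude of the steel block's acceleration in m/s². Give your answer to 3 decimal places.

Resolving the weight along the incline: the component pulling the steel block down the slope is mg sin 62° = 5 × 10 × 0.8829 = 44.145 N, and the normal force is N = mg cos 62° = 5 × 10 × 0.4695 = 23.475 N.
Kinetic friction acts up the slope with magnitude f = μN = 0.17 × 23.475 = 3.991 N.
Net force along the incline is 44.145 − 3.991 = 40.154 N, so a = 40.154 / 5 = 8.0308 m/s².

8.031 m/s²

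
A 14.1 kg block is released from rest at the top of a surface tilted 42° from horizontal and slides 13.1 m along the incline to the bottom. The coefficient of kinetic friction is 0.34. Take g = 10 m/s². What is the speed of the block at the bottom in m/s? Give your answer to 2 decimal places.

10.45 m/s

The weight component along the incline is mg sin 42° = 94.347 N and the normal force is N = mg cos 42° = 104.783 N.
Friction up the slope is f = μN = 0.34 × 104.783 = 35.626 N, so the net downslope force is 94.347 − 35.626 = 58.721 N and a = 58.721 / 14.1 = 4.1646 m/s².
Starting from rest over a distance of 13.1 m, v² = 2aL = 2 × 4.1646 × 13.1 = 109.1125, so v = 10.4457 m/s.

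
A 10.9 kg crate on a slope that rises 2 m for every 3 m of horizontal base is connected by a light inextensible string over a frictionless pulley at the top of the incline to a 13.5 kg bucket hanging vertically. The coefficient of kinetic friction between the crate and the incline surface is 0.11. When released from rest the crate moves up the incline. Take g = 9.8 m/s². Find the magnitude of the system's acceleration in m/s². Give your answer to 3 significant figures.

For the crate on the incline: the weight component along the slope is m₁g sin 33.69° = 10.9 × 9.8 × 0.5547 = 59.253 N and the normal force is N = m₁g cos 33.69° = 88.880 N.
Kinetic friction opposes the crate's motion up the incline: f = μN = 0.11 × 88.880 = 9.777 N acting down the slope.
Newton's second law for the crate (up-slope positive): T − 59.253 − 9.777 = 10.9 a. For the hanging bucket (downward positive): 13.5 × 9.8 − T = 13.5 a.
Adding the two equations eliminates T: 63.270 = 24.4 a, so a = 2.5930 m/s².

2.59 m/s²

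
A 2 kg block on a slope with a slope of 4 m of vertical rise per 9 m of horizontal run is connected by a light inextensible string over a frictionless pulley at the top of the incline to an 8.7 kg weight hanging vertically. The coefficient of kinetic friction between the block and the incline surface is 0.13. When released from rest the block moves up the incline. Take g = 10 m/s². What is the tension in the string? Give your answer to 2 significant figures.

25 N

For the block on the incline: the weight component along the slope is m₁g sin 23.96° = 2 × 10 × 0.4061 = 8.122 N and the normal force is N = m₁g cos 23.96° = 18.276 N.
Kinetic friction opposes the block's motion up the incline: f = μN = 0.13 × 18.276 = 2.376 N acting down the slope.
Newton's second law for the block (up-slope positive): T − 8.122 − 2.376 = 2 a. For the hanging weight (downward positive): 8.7 × 10 − T = 8.7 a.
Adding the two equations eliminates T: 76.502 = 10.7 a, so a = 7.1497 m/s².
Then from the hanging weight's equation, T = 8.7 × (10 − 7.1497) = 24.798 N.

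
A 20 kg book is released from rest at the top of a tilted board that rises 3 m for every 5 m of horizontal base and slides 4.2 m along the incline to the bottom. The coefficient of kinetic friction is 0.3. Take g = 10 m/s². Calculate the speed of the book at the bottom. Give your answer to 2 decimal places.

The weight component along the incline is mg sin 30.96° = 102.899 N and the normal force is N = mg cos 30.96° = 171.499 N.
Friction up the slope is f = μN = 0.3 × 171.499 = 51.450 N, so the net downslope force is 102.899 − 51.450 = 51.449 N and a = 51.449 / 20 = 2.5724 m/s².
Starting from rest over a distance of 4.2 m, v² = 2aL = 2 × 2.5724 × 4.2 = 21.6082, so v = 4.6485 m/s.

4.65 m/s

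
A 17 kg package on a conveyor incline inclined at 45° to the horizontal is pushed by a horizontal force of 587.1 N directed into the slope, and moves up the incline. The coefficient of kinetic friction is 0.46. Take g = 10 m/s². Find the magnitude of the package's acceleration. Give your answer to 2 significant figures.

2.9 m/s²

The horizontal push has components F cos 45° = 587.1 × 0.7071 = 415.138 N up the incline and F sin 45° = 587.1 × 0.7071 = 415.138 N pressing into the surface.
The normal force is therefore N = mg cos 45° + F sin 45° = 120.207 + 415.138 = 535.345 N, and kinetic friction down the slope is μN = 0.46 × 535.345 = 246.259 N.
Along the incline: F cos 45° − mg sin 45° − μN = ma, so 415.138 − 120.207 − 246.259 = 17 a, giving a = 2.8631 m/s².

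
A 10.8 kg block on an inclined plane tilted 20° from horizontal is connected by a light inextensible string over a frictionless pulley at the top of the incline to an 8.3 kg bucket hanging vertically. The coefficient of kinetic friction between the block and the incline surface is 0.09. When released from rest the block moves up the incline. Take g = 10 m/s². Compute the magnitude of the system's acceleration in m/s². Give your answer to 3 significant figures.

For the block on the incline: the weight component along the slope is m₁g sin 20° = 10.8 × 10 × 0.3420 = 36.936 N and the normal force is N = m₁g cos 20° = 101.487 N.
Kinetic friction opposes the block's motion up the incline: f = μN = 0.09 × 101.487 = 9.134 N acting down the slope.
Newton's second law for the block (up-slope positive): T − 36.936 − 9.134 = 10.8 a. For the hanging bucket (downward positive): 8.3 × 10 − T = 8.3 a.
Adding the two equations eliminates T: 36.930 = 19.1 a, so a = 1.9335 m/s².

1.93 m/s²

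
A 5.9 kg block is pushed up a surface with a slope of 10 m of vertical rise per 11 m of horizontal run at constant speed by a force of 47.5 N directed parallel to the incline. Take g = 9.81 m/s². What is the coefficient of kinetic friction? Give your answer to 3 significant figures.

At constant speed ΣF = 0 along the incline. The applied 47.5 N acts up the slope; the weight component mg sin 42.27° = 38.934 N and kinetic friction μN both act down the slope.
So 47.5 = 38.934 + μ × 42.827, giving μ = (47.5 − 38.934) / 42.827 = 0.2000.

0.200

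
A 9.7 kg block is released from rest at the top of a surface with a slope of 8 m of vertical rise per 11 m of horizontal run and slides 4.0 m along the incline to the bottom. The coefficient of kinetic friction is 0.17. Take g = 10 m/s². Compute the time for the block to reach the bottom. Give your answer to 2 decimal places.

1.33 s

The weight component along the incline is mg sin 36.03° = 57.053 N and the normal force is N = mg cos 36.03° = 78.447 N.
Friction up the slope is f = μN = 0.17 × 78.447 = 13.336 N, so the net downslope force is 57.053 − 13.336 = 43.717 N and a = 43.717 / 9.7 = 4.5069 m/s².
Starting from rest, L = ½at², so t = √(2L/a) = √(2 × 4.0 / 4.5069) = 1.3323 s.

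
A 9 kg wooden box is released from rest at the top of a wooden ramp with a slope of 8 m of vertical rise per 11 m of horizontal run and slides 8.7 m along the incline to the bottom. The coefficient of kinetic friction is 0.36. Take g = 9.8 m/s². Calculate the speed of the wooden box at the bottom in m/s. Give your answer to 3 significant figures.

The weight component along the incline is mg sin 36.03° = 51.877 N and the normal force is N = mg cos 36.03° = 71.331 N.
Friction up the slope is f = μN = 0.36 × 71.331 = 25.679 N, so the net downslope force is 51.877 − 25.679 = 26.198 N and a = 26.198 / 9 = 2.9109 m/s².
Starting from rest over a distance of 8.7 m, v² = 2aL = 2 × 2.9109 × 8.7 = 50.6497, so v = 7.1169 m/s.

7.12 m/s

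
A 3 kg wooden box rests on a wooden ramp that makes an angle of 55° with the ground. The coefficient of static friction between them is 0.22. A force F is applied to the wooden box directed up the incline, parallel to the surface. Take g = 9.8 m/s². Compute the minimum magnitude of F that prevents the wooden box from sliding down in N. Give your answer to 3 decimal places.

20.373 N

The normal force is N = mg cos 55° = 16.863 N. With F at its minimum the wooden box is on the verge of sliding down, so static friction is at its maximum μ_s N = 0.22 × 16.863 = 3.710 N and acts up the slope.
Equilibrium along the incline: F + μ_s N = mg sin 55°, so F = 24.083 − 3.710 = 20.373 N.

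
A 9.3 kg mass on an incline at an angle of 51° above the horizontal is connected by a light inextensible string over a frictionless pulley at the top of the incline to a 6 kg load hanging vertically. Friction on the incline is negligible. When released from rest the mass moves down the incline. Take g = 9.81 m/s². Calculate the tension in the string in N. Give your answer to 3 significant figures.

For the mass on the incline: the weight component along the slope is m₁g sin 51° = 9.3 × 9.81 × 0.7771 = 70.897 N and the normal force is N = m₁g cos 51° = 57.415 N.
Newton's second law for the mass (down-slope positive): 70.897 − T = 9.3 a. For the hanging load (upward positive): T − 6 × 9.81 = 6 a.
Adding the two equations eliminates T: 12.037 = 15.3 a, so a = 0.7867 m/s².
Then from the hanging load's equation, T = 6 × (9.81 + 0.7867) = 63.580 N.

63.6 N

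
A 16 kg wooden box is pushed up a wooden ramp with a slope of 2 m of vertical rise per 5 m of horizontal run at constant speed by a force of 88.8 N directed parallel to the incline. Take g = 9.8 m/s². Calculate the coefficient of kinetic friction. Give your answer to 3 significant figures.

0.210

At constant speed ΣF = 0 along the incline. The applied 88.8 N acts up the slope; the weight component mg sin 21.80° = 58.234 N and kinetic friction μN both act down the slope.
So 88.8 = 58.234 + μ × 145.585, giving μ = (88.8 − 58.234) / 145.585 = 0.2100.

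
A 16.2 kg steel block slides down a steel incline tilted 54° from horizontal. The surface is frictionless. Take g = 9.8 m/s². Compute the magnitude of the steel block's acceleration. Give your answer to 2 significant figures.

Resolving the weight along the incline: the component pulling the steel block down the slope is mg sin 54° = 16.2 × 9.8 × 0.8090 = 128.437 N, and the normal force is N = mg cos 54° = 16.2 × 9.8 × 0.5878 = 93.319 N.
With no friction the net force along the incline is 128.437 N, so a = g sin 54° = 128.437 / 16.2 = 7.9282 m/s².

7.9 m/s²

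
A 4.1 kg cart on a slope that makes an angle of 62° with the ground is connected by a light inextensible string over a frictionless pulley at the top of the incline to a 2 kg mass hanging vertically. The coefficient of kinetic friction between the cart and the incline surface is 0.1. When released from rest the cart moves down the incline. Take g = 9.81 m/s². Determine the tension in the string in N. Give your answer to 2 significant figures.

24 N

For the cart on the incline: the weight component along the slope is m₁g sin 62° = 4.1 × 9.81 × 0.8829 = 35.511 N and the normal force is N = m₁g cos 62° = 18.883 N.
Kinetic friction opposes the cart's motion down the incline: f = μN = 0.1 × 18.883 = 1.888 N acting up the slope.
Newton's second law for the cart (down-slope positive): 35.511 − 1.888 − T = 4.1 a. For the hanging mass (upward positive): T − 2 × 9.81 = 2 a.
Adding the two equations eliminates T: 14.003 = 6.1 a, so a = 2.2956 m/s².
Then from the hanging mass's equation, T = 2 × (9.81 + 2.2956) = 24.211 N.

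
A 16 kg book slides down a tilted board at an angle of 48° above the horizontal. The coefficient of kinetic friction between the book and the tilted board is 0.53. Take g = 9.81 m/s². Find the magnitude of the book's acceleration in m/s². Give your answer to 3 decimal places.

Resolving the weight along the incline: the component pulling the book down the slope is mg sin 48° = 16 × 9.81 × 0.7431 = 116.637 N, and the normal force is N = mg cos 48° = 16 × 9.81 × 0.6691 = 105.022 N.
Kinetic friction acts up the slope with magnitude f = μN = 0.53 × 105.022 = 55.662 N.
Net force along the incline is 116.637 − 55.662 = 60.975 N, so a = 60.975 / 16 = 3.8109 m/s².

3.811 m/s²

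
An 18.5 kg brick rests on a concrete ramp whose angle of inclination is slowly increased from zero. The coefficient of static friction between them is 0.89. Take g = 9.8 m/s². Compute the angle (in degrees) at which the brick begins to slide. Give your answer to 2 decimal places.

At the threshold of sliding, static friction is at its maximum μ_s N and exactly balances the weight component along the incline: mg sin θ = μ_s mg cos θ.
Hence tan θ = μ_s = 0.89, so θ = arctan(0.89) = 41.6691°.

41.67°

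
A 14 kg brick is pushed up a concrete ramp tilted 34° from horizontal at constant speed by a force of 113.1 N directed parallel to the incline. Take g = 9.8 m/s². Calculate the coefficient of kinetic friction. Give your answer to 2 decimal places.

0.32

At constant speed ΣF = 0 along the incline. The applied 113.1 N acts up the slope; the weight component mg sin 34° = 76.721 N and kinetic friction μN both act down the slope.
So 113.1 = 76.721 + μ × 113.744, giving μ = (113.1 − 76.721) / 113.744 = 0.3198.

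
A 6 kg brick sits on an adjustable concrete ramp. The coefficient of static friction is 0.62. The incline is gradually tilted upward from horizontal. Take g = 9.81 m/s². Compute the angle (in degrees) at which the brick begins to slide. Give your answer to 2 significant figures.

At the threshold of sliding, static friction is at its maximum μ_s N and exactly balances the weight component along the incline: mg sin θ = μ_s mg cos θ.
Hence tan θ = μ_s = 0.62, so θ = arctan(0.62) = 31.7989°.

32°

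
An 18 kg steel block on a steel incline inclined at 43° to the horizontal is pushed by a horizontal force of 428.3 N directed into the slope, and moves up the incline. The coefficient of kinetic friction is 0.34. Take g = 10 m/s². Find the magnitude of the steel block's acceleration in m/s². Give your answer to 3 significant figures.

The horizontal push has components F cos 43° = 428.3 × 0.7314 = 313.259 N up the incline and F sin 43° = 428.3 × 0.6820 = 292.101 N pressing into the surface.
The normal force is therefore N = mg cos 43° + F sin 43° = 131.652 + 292.101 = 423.753 N, and kinetic friction down the slope is μN = 0.34 × 423.753 = 144.076 N.
Along the incline: F cos 43° − mg sin 43° − μN = ma, so 313.259 − 122.760 − 144.076 = 18 a, giving a = 2.5791 m/s².

2.58 m/s²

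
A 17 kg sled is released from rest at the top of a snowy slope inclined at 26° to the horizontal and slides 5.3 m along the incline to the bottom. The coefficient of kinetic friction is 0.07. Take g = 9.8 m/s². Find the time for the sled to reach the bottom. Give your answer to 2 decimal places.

1.70 s

The weight component along the incline is mg sin 26° = 73.033 N and the normal force is N = mg cos 26° = 149.739 N.
Friction up the slope is f = μN = 0.07 × 149.739 = 10.482 N, so the net downslope force is 73.033 − 10.482 = 62.551 N and a = 62.551 / 17 = 3.6795 m/s².
Starting from rest, L = ½at², so t = √(2L/a) = √(2 × 5.3 / 3.6795) = 1.6973 s.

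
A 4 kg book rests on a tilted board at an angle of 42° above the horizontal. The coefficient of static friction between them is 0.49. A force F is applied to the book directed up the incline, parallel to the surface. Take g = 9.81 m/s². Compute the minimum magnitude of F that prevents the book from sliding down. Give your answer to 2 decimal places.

The normal force is N = mg cos 42° = 29.161 N. With F at its minimum the book is on the verge of sliding down, so static friction is at its maximum μ_s N = 0.49 × 29.161 = 14.289 N and acts up the slope.
Equilibrium along the incline: F + μ_s N = mg sin 42°, so F = 26.257 − 14.289 = 11.968 N.

11.97 N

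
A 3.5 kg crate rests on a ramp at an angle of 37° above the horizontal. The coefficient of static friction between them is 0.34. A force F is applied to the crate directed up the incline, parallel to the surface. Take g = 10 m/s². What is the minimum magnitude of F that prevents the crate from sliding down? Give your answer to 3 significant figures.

The normal force is N = mg cos 37° = 27.952 N. With F at its minimum the crate is on the verge of sliding down, so static friction is at its maximum μ_s N = 0.34 × 27.952 = 9.504 N and acts up the slope.
Equilibrium along the incline: F + μ_s N = mg sin 37°, so F = 21.064 − 9.504 = 11.560 N.

11.6 N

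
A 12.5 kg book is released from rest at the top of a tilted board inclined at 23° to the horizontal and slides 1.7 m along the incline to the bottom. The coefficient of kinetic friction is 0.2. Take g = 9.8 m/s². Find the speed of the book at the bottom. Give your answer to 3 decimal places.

The weight component along the incline is mg sin 23° = 47.865 N and the normal force is N = mg cos 23° = 112.762 N.
Friction up the slope is f = μN = 0.2 × 112.762 = 22.552 N, so the net downslope force is 47.865 − 22.552 = 25.313 N and a = 25.313 / 12.5 = 2.0250 m/s².
Starting from rest over a distance of 1.7 m, v² = 2aL = 2 × 2.0250 × 1.7 = 6.8850, so v = 2.6239 m/s.

2.624 m/s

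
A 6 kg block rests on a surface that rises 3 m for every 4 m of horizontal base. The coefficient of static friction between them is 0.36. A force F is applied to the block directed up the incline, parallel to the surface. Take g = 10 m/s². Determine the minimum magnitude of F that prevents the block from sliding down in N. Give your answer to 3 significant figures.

18.7 N

The normal force is N = mg cos 36.87° = 48.000 N. With F at its minimum the block is on the verge of sliding down, so static friction is at its maximum μ_s N = 0.36 × 48.000 = 17.280 N and acts up the slope.
Equilibrium along the incline: F + μ_s N = mg sin 36.87°, so F = 36.000 − 17.280 = 18.720 N.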